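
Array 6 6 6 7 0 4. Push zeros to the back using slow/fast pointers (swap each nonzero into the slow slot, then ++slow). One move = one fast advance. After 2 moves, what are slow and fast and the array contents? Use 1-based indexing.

slow=3, fast=3, a=[6, 6, 6, 7, 0, 4]

slow=1 fast=1: a[fast]=6≠0 swap→a[1]=6, slow++,fast++
slow=2 fast=2: a[fast]=6≠0 swap→a[2]=6, slow++,fast++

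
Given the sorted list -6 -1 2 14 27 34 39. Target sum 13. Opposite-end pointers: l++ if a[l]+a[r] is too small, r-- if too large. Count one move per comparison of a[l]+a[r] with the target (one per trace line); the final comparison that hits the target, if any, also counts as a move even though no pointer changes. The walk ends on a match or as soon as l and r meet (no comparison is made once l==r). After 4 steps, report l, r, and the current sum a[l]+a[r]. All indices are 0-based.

[0,6] -6+39=33 >13 → r--
[0,5] -6+34=28 >13 → r--
[0,4] -6+27=21 >13 → r--
[0,3] -6+14=8 <13 → l++

l=1, r=3, sum=13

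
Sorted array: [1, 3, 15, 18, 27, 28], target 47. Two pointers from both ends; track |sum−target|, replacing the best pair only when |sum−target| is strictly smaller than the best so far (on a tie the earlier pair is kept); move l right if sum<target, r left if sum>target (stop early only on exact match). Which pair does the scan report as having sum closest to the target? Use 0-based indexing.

[0,5] 1+28=29 d=18 * → l++
[1,5] 3+28=31 d=16 * → l++
[2,5] 15+28=43 d=4 * → l++
[3,5] 18+28=46 d=1 * → l++
[4,5] 27+28=55 d=8 → r--

pair (18, 28) with sum 46 (|Δ|=1)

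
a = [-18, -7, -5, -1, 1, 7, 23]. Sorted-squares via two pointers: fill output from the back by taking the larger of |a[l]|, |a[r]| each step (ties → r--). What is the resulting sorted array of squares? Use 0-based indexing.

[0,6] |-18|<=|23| out[6]=529 → r--
[0,5] |-18|>|7| out[5]=324 → l++
[1,5] |-7|<=|7| out[4]=49 → r--
[1,4] |-7|>|1| out[3]=49 → l++
[2,4] |-5|>|1| out[2]=25 → l++
[3,4] |-1|<=|1| out[1]=1 → r--
[3,3] |-1|<=|-1| out[0]=1 → r--

[1, 1, 25, 49, 49, 324, 529]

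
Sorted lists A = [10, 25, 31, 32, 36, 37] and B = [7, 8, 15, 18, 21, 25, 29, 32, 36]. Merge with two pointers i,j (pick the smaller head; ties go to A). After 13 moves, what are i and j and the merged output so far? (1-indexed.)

[i=1,j=1] A[i]=10>B[j]=7 take 7 → j++
[i=1,j=2] A[i]=10>B[j]=8 take 8 → j++
[i=1,j=3] A[i]=10<=B[j]=15 take 10 → i++
[i=2,j=3] A[i]=25>B[j]=15 take 15 → j++
[i=2,j=4] A[i]=25>B[j]=18 take 18 → j++
[i=2,j=5] A[i]=25>B[j]=21 take 21 → j++
[i=2,j=6] A[i]=25<=B[j]=25 take 25 → i++
[i=3,j=6] A[i]=31>B[j]=25 take 25 → j++
[i=3,j=7] A[i]=31>B[j]=29 take 29 → j++
[i=3,j=8] A[i]=31<=B[j]=32 take 31 → i++
[i=4,j=8] A[i]=32<=B[j]=32 take 32 → i++
[i=5,j=8] A[i]=36>B[j]=32 take 32 → j++
[i=5,j=9] A[i]=36<=B[j]=36 take 36 → i++

i=6, j=9, merged so far=[7, 8, 10, 15, 18, 21, 25, 25, 29, 31, 32, 32, 36]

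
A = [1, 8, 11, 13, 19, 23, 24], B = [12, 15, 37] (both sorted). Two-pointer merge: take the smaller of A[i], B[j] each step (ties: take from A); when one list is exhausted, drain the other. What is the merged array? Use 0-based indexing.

[1, 8, 11, 12, 13, 15, 19, 23, 24, 37]

[i=0,j=0] A[i]=1<=B[j]=12 take 1 → i++
[i=1,j=0] A[i]=8<=B[j]=12 take 8 → i++
[i=2,j=0] A[i]=11<=B[j]=12 take 11 → i++
[i=3,j=0] A[i]=13>B[j]=12 take 12 → j++
[i=3,j=1] A[i]=13<=B[j]=15 take 13 → i++
[i=4,j=1] A[i]=19>B[j]=15 take 15 → j++
[i=4,j=2] A[i]=19<=B[j]=37 take 19 → i++
[i=5,j=2] A[i]=23<=B[j]=37 take 23 → i++
[i=6,j=2] A[i]=24<=B[j]=37 take 24 → i++
[i=7,j=2] A done, take B[j]=37 → j++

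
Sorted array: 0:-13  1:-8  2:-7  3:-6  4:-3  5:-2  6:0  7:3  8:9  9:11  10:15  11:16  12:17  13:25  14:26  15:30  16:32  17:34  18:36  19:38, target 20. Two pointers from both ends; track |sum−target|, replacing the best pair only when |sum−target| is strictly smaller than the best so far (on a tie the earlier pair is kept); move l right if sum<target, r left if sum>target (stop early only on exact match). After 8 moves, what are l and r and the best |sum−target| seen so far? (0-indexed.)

l=0 r=19: -13+38=25 d=5 *, r--
l=0 r=18: -13+36=23 d=3 *, r--
l=0 r=17: -13+34=21 d=1 *, r--
l=0 r=16: -13+32=19 d=1, l++
l=1 r=16: -8+32=24 d=4, r--
l=1 r=15: -8+30=22 d=2, r--
l=1 r=14: -8+26=18 d=2, l++
l=2 r=14: -7+26=19 d=1, l++

l=3, r=14, best |Δ|=1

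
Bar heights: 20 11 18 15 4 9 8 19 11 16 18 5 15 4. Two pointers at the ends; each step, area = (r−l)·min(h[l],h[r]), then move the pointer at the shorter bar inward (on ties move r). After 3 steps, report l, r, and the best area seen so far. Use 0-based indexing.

[0,13] min(20,4)*13=52 best=52 * → r--
[0,12] min(20,15)*12=180 best=180 * → r--
[0,11] min(20,5)*11=55 best=180 → r--

l=0, r=10, best area=180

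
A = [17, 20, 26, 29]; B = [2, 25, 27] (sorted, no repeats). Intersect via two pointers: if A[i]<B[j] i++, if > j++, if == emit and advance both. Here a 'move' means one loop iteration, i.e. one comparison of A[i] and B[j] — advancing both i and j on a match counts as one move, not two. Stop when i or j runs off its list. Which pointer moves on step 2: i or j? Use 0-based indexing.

i

i=0 j=0: 17>2, j++
i=0 j=1: 17<25, i++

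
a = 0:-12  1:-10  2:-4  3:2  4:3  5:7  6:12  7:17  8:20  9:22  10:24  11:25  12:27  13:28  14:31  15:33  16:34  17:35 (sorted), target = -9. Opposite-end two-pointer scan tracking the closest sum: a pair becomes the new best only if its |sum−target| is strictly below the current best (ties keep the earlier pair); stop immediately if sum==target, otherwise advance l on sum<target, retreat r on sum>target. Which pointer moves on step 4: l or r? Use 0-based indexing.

r

l=0 r=17: -12+35=23 d=32 *, r--
l=0 r=16: -12+34=22 d=31 *, r--
l=0 r=15: -12+33=21 d=30 *, r--
l=0 r=14: -12+31=19 d=28 *, r--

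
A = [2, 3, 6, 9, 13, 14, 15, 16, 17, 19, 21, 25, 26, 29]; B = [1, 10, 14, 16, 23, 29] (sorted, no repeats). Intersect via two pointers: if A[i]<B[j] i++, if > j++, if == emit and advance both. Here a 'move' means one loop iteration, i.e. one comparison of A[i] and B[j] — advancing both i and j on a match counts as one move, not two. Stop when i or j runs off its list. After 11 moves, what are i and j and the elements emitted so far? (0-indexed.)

i=9, j=4, emitted=[14, 16]

[i=0,j=0] 2>1 → j++
[i=0,j=1] 2<10 → i++
[i=1,j=1] 3<10 → i++
[i=2,j=1] 6<10 → i++
[i=3,j=1] 9<10 → i++
[i=4,j=1] 13>10 → j++
[i=4,j=2] 13<14 → i++
[i=5,j=2] 14==14 emit → i++,j++
[i=6,j=3] 15<16 → i++
[i=7,j=3] 16==16 emit → i++,j++
[i=8,j=4] 17<23 → i++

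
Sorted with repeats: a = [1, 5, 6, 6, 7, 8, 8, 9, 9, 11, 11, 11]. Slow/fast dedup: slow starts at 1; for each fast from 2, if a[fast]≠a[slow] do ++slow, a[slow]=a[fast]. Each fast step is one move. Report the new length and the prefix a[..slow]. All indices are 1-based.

length 7; prefix = [1, 5, 6, 7, 8, 9, 11]

(s=1,f=2) a[fast]=5≠a[slow]=1 write a[2]=5 → slow++,fast++
(s=2,f=3) a[fast]=6≠a[slow]=5 write a[3]=6 → slow++,fast++
(s=3,f=4) a[fast]=6=a[slow] dup → fast++
(s=3,f=5) a[fast]=7≠a[slow]=6 write a[4]=7 → slow++,fast++
(s=4,f=6) a[fast]=8≠a[slow]=7 write a[5]=8 → slow++,fast++
(s=5,f=7) a[fast]=8=a[slow] dup → fast++
(s=5,f=8) a[fast]=9≠a[slow]=8 write a[6]=9 → slow++,fast++
(s=6,f=9) a[fast]=9=a[slow] dup → fast++
(s=6,f=10) a[fast]=11≠a[slow]=9 write a[7]=11 → slow++,fast++
(s=7,f=11) a[fast]=11=a[slow] dup → fast++
(s=7,f=12) a[fast]=11=a[slow] dup → fast++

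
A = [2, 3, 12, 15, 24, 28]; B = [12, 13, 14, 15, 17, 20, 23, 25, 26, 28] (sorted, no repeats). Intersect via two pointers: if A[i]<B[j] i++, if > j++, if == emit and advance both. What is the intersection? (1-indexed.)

intersection = [12, 15, 28]

i=1 j=1: 2<12, i++
i=2 j=1: 3<12, i++
i=3 j=1: 12==12 emit, i++,j++
i=4 j=2: 15>13, j++
i=4 j=3: 15>14, j++
i=4 j=4: 15==15 emit, i++,j++
i=5 j=5: 24>17, j++
i=5 j=6: 24>20, j++
i=5 j=7: 24>23, j++
i=5 j=8: 24<25, i++
i=6 j=8: 28>25, j++
i=6 j=9: 28>26, j++
i=6 j=10: 28==28 emit, i++,j++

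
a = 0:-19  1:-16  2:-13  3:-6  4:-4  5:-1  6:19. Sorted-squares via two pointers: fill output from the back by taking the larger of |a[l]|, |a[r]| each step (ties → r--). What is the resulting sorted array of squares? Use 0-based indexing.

l=0 r=6: |-19|<=|19| out[6]=361, r--
l=0 r=5: |-19|>|-1| out[5]=361, l++
l=1 r=5: |-16|>|-1| out[4]=256, l++
l=2 r=5: |-13|>|-1| out[3]=169, l++
l=3 r=5: |-6|>|-1| out[2]=36, l++
l=4 r=5: |-4|>|-1| out[1]=16, l++
l=5 r=5: |-1|<=|-1| out[0]=1, r--

[1, 16, 36, 169, 256, 361, 361]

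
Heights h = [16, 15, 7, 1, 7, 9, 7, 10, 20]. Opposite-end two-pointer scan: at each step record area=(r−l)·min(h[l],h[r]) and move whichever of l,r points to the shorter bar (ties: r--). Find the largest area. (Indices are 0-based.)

max area = 128

[0,8] min(16,20)*8=128 best=128 * → l++
[1,8] min(15,20)*7=105 best=128 → l++
[2,8] min(7,20)*6=42 best=128 → l++
[3,8] min(1,20)*5=5 best=128 → l++
[4,8] min(7,20)*4=28 best=128 → l++
[5,8] min(9,20)*3=27 best=128 → l++
[6,8] min(7,20)*2=14 best=128 → l++
[7,8] min(10,20)*1=10 best=128 → l++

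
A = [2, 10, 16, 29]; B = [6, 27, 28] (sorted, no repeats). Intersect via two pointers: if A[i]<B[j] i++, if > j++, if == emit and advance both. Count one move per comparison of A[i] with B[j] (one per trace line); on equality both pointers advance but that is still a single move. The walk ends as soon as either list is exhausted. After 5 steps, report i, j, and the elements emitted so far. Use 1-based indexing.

[i=1,j=1] 2<6 → i++
[i=2,j=1] 10>6 → j++
[i=2,j=2] 10<27 → i++
[i=3,j=2] 16<27 → i++
[i=4,j=2] 29>27 → j++

i=4, j=3, emitted=[]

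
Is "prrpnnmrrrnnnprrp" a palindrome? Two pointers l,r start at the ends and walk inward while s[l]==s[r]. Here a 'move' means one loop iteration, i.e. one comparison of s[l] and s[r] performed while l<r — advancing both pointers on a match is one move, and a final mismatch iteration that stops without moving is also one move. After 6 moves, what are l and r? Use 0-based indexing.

l=6, r=10

[0,16] 'p'=='p' → l++,r--
[1,15] 'r'=='r' → l++,r--
[2,14] 'r'=='r' → l++,r--
[3,13] 'p'=='p' → l++,r--
[4,12] 'n'=='n' → l++,r--
[5,11] 'n'=='n' → l++,r--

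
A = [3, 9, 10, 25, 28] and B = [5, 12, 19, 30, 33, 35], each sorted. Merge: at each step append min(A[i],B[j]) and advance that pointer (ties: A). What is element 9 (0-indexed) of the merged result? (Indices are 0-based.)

[i=0,j=0] A[i]=3<=B[j]=5 take 3 → i++
[i=1,j=0] A[i]=9>B[j]=5 take 5 → j++
[i=1,j=1] A[i]=9<=B[j]=12 take 9 → i++
[i=2,j=1] A[i]=10<=B[j]=12 take 10 → i++
[i=3,j=1] A[i]=25>B[j]=12 take 12 → j++
[i=3,j=2] A[i]=25>B[j]=19 take 19 → j++
[i=3,j=3] A[i]=25<=B[j]=30 take 25 → i++
[i=4,j=3] A[i]=28<=B[j]=30 take 28 → i++
[i=5,j=3] A done, take B[j]=30 → j++
[i=5,j=4] A done, take B[j]=33 → j++
[i=5,j=5] A done, take B[j]=35 → j++

merged[9] = 33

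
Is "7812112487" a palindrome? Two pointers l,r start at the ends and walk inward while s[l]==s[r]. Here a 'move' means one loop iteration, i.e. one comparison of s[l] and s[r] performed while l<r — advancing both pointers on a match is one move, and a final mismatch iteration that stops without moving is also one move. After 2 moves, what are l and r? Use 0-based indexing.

l=2, r=7

l=0 r=9: '7'=='7', l++,r--
l=1 r=8: '8'=='8', l++,r--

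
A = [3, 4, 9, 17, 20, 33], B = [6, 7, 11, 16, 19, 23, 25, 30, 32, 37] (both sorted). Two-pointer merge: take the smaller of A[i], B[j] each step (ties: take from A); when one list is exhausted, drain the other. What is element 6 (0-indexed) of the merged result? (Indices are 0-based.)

i=0 j=0: A[i]=3<=B[j]=6 take 3, i++
i=1 j=0: A[i]=4<=B[j]=6 take 4, i++
i=2 j=0: A[i]=9>B[j]=6 take 6, j++
i=2 j=1: A[i]=9>B[j]=7 take 7, j++
i=2 j=2: A[i]=9<=B[j]=11 take 9, i++
i=3 j=2: A[i]=17>B[j]=11 take 11, j++
i=3 j=3: A[i]=17>B[j]=16 take 16, j++
i=3 j=4: A[i]=17<=B[j]=19 take 17, i++
i=4 j=4: A[i]=20>B[j]=19 take 19, j++
i=4 j=5: A[i]=20<=B[j]=23 take 20, i++
i=5 j=5: A[i]=33>B[j]=23 take 23, j++
i=5 j=6: A[i]=33>B[j]=25 take 25, j++
i=5 j=7: A[i]=33>B[j]=30 take 30, j++
i=5 j=8: A[i]=33>B[j]=32 take 32, j++
i=5 j=9: A[i]=33<=B[j]=37 take 33, i++
i=6 j=9: A done, take B[j]=37, j++

merged[6] = 16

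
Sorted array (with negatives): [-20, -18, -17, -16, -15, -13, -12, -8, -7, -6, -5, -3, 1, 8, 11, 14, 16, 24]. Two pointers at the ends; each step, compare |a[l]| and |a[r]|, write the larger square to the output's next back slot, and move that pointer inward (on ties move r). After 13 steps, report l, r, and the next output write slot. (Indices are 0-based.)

l=0 r=17: |-20|<=|24| out[17]=576, r--
l=0 r=16: |-20|>|16| out[16]=400, l++
l=1 r=16: |-18|>|16| out[15]=324, l++
l=2 r=16: |-17|>|16| out[14]=289, l++
l=3 r=16: |-16|<=|16| out[13]=256, r--
l=3 r=15: |-16|>|14| out[12]=256, l++
l=4 r=15: |-15|>|14| out[11]=225, l++
l=5 r=15: |-13|<=|14| out[10]=196, r--
l=5 r=14: |-13|>|11| out[9]=169, l++
l=6 r=14: |-12|>|11| out[8]=144, l++
l=7 r=14: |-8|<=|11| out[7]=121, r--
l=7 r=13: |-8|<=|8| out[6]=64, r--
l=7 r=12: |-8|>|1| out[5]=64, l++

l=8, r=12, next write slot=4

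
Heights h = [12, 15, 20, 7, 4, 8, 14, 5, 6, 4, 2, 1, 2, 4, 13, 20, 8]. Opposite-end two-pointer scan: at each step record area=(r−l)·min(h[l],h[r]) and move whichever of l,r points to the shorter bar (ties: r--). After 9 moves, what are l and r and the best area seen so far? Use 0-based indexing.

l=2, r=9, best area=260

l=0 r=16: min(12,8)*16=128 best=128 *, r--
l=0 r=15: min(12,20)*15=180 best=180 *, l++
l=1 r=15: min(15,20)*14=210 best=210 *, l++
l=2 r=15: min(20,20)*13=260 best=260 *, r--
l=2 r=14: min(20,13)*12=156 best=260, r--
l=2 r=13: min(20,4)*11=44 best=260, r--
l=2 r=12: min(20,2)*10=20 best=260, r--
l=2 r=11: min(20,1)*9=9 best=260, r--
l=2 r=10: min(20,2)*8=16 best=260, r--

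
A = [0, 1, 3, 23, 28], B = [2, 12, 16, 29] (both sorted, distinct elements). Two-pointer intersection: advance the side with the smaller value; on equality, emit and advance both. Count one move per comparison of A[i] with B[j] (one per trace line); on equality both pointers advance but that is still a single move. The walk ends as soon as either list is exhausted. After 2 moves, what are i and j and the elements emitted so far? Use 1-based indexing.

i=3, j=1, emitted=[]

i=1 j=1: 0<2, i++
i=2 j=1: 1<2, i++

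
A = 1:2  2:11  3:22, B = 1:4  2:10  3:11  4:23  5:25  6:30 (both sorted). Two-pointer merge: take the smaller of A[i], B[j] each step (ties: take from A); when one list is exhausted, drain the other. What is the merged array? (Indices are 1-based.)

i=1 j=1: A[i]=2<=B[j]=4 take 2, i++
i=2 j=1: A[i]=11>B[j]=4 take 4, j++
i=2 j=2: A[i]=11>B[j]=10 take 10, j++
i=2 j=3: A[i]=11<=B[j]=11 take 11, i++
i=3 j=3: A[i]=22>B[j]=11 take 11, j++
i=3 j=4: A[i]=22<=B[j]=23 take 22, i++
i=4 j=4: A done, take B[j]=23, j++
i=4 j=5: A done, take B[j]=25, j++
i=4 j=6: A done, take B[j]=30, j++

[2, 4, 10, 11, 11, 22, 23, 25, 30]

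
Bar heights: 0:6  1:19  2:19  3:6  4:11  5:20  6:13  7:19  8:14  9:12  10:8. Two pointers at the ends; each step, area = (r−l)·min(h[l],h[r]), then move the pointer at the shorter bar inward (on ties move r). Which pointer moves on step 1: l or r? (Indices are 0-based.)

[0,10] min(6,8)*10=60 best=60 * → l++

l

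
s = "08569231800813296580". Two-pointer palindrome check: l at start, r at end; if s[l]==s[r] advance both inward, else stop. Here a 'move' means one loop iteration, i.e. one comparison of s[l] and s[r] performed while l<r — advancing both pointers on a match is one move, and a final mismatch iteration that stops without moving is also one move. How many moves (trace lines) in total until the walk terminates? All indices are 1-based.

l=1 r=20: '0'=='0', l++,r--
l=2 r=19: '8'=='8', l++,r--
l=3 r=18: '5'=='5', l++,r--
l=4 r=17: '6'=='6', l++,r--
l=5 r=16: '9'=='9', l++,r--
l=6 r=15: '2'=='2', l++,r--
l=7 r=14: '3'=='3', l++,r--
l=8 r=13: '1'=='1', l++,r--
l=9 r=12: '8'=='8', l++,r--
l=10 r=11: '0'=='0', l++,r--

10 moves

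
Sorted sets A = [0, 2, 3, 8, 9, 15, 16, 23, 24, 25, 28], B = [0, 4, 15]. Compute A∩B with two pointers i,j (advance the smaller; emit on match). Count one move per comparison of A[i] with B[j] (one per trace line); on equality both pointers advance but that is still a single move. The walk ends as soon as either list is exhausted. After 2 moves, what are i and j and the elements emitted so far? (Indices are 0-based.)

i=2, j=1, emitted=[0]

i=0 j=0: 0==0 emit, i++,j++
i=1 j=1: 2<4, i++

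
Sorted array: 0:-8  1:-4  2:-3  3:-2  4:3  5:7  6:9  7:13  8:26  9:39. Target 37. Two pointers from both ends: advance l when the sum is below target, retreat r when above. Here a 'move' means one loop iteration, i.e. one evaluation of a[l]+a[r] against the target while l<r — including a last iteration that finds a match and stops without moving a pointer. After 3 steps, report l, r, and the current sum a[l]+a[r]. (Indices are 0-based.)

l=3, r=9, sum=37

[0,9] -8+39=31 <37 → l++
[1,9] -4+39=35 <37 → l++
[2,9] -3+39=36 <37 → l++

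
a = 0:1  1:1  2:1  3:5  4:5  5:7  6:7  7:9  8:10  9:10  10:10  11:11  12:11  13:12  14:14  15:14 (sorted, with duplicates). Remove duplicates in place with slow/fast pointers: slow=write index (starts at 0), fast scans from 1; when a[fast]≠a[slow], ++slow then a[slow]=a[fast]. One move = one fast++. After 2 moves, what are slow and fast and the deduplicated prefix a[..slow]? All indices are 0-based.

(s=0,f=1) a[fast]=1=a[slow] dup → fast++
(s=0,f=2) a[fast]=1=a[slow] dup → fast++

slow=0, fast=3, prefix=[1]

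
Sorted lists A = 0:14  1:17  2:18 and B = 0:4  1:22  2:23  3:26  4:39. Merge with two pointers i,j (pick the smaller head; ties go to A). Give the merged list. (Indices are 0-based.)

[i=0,j=0] A[i]=14>B[j]=4 take 4 → j++
[i=0,j=1] A[i]=14<=B[j]=22 take 14 → i++
[i=1,j=1] A[i]=17<=B[j]=22 take 17 → i++
[i=2,j=1] A[i]=18<=B[j]=22 take 18 → i++
[i=3,j=1] A done, take B[j]=22 → j++
[i=3,j=2] A done, take B[j]=23 → j++
[i=3,j=3] A done, take B[j]=26 → j++
[i=3,j=4] A done, take B[j]=39 → j++

[4, 14, 17, 18, 22, 23, 26, 39]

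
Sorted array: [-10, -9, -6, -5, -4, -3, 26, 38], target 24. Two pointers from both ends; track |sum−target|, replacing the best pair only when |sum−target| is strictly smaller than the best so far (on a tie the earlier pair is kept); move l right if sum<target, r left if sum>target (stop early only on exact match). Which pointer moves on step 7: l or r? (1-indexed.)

l=1 r=8: -10+38=28 d=4 *, r--
l=1 r=7: -10+26=16 d=8, l++
l=2 r=7: -9+26=17 d=7, l++
l=3 r=7: -6+26=20 d=4, l++
l=4 r=7: -5+26=21 d=3 *, l++
l=5 r=7: -4+26=22 d=2 *, l++
l=6 r=7: -3+26=23 d=1 *, l++

l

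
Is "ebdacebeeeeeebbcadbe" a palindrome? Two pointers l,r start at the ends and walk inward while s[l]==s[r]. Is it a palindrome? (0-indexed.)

not a palindrome (mismatch at 5,14)

l=0 r=19: 'e'=='e', l++,r--
l=1 r=18: 'b'=='b', l++,r--
l=2 r=17: 'd'=='d', l++,r--
l=3 r=16: 'a'=='a', l++,r--
l=4 r=15: 'c'=='c', l++,r--
l=5 r=14: 'e'!='b', stop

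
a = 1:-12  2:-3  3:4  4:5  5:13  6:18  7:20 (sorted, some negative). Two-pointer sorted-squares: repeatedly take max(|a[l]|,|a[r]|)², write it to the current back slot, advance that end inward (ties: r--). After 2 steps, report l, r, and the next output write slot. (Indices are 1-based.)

l=1, r=5, next write slot=5

l=1 r=7: |-12|<=|20| out[7]=400, r--
l=1 r=6: |-12|<=|18| out[6]=324, r--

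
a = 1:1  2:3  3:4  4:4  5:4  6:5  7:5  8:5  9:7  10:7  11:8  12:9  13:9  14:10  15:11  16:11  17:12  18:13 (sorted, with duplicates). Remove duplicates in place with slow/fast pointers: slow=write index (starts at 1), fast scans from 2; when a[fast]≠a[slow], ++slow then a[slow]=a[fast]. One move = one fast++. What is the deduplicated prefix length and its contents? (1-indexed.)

length 11; prefix = [1, 3, 4, 5, 7, 8, 9, 10, 11, 12, 13]

(s=1,f=2) a[fast]=3≠a[slow]=1 write a[2]=3 → slow++,fast++
(s=2,f=3) a[fast]=4≠a[slow]=3 write a[3]=4 → slow++,fast++
(s=3,f=4) a[fast]=4=a[slow] dup → fast++
(s=3,f=5) a[fast]=4=a[slow] dup → fast++
(s=3,f=6) a[fast]=5≠a[slow]=4 write a[4]=5 → slow++,fast++
(s=4,f=7) a[fast]=5=a[slow] dup → fast++
(s=4,f=8) a[fast]=5=a[slow] dup → fast++
(s=4,f=9) a[fast]=7≠a[slow]=5 write a[5]=7 → slow++,fast++
(s=5,f=10) a[fast]=7=a[slow] dup → fast++
(s=5,f=11) a[fast]=8≠a[slow]=7 write a[6]=8 → slow++,fast++
(s=6,f=12) a[fast]=9≠a[slow]=8 write a[7]=9 → slow++,fast++
(s=7,f=13) a[fast]=9=a[slow] dup → fast++
(s=7,f=14) a[fast]=10≠a[slow]=9 write a[8]=10 → slow++,fast++
(s=8,f=15) a[fast]=11≠a[slow]=10 write a[9]=11 → slow++,fast++
(s=9,f=16) a[fast]=11=a[slow] dup → fast++
(s=9,f=17) a[fast]=12≠a[slow]=11 write a[10]=12 → slow++,fast++
(s=10,f=18) a[fast]=13≠a[slow]=12 write a[11]=13 → slow++,fast++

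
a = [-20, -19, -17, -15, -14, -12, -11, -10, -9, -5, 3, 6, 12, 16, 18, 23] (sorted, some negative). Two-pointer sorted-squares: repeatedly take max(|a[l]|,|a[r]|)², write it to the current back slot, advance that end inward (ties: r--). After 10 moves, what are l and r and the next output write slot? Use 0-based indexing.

[0,15] |-20|<=|23| out[15]=529 → r--
[0,14] |-20|>|18| out[14]=400 → l++
[1,14] |-19|>|18| out[13]=361 → l++
[2,14] |-17|<=|18| out[12]=324 → r--
[2,13] |-17|>|16| out[11]=289 → l++
[3,13] |-15|<=|16| out[10]=256 → r--
[3,12] |-15|>|12| out[9]=225 → l++
[4,12] |-14|>|12| out[8]=196 → l++
[5,12] |-12|<=|12| out[7]=144 → r--
[5,11] |-12|>|6| out[6]=144 → l++

l=6, r=11, next write slot=5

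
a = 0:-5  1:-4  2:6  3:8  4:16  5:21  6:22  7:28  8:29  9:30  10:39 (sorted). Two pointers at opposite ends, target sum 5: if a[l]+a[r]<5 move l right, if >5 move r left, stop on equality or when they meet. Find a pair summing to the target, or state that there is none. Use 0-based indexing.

no pair

l=0 r=10: -5+39=34 >5, r--
l=0 r=9: -5+30=25 >5, r--
l=0 r=8: -5+29=24 >5, r--
l=0 r=7: -5+28=23 >5, r--
l=0 r=6: -5+22=17 >5, r--
l=0 r=5: -5+21=16 >5, r--
l=0 r=4: -5+16=11 >5, r--
l=0 r=3: -5+8=3 <5, l++
l=1 r=3: -4+8=4 <5, l++
l=2 r=3: 6+8=14 >5, r--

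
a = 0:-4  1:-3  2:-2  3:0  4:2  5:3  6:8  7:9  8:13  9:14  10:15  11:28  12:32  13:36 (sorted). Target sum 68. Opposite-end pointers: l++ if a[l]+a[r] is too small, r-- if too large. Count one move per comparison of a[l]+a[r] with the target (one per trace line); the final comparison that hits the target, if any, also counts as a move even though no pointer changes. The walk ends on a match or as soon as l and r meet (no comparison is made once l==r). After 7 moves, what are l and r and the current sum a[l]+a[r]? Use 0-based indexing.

l=7, r=13, sum=45

[0,13] -4+36=32 <68 → l++
[1,13] -3+36=33 <68 → l++
[2,13] -2+36=34 <68 → l++
[3,13] 0+36=36 <68 → l++
[4,13] 2+36=38 <68 → l++
[5,13] 3+36=39 <68 → l++
[6,13] 8+36=44 <68 → l++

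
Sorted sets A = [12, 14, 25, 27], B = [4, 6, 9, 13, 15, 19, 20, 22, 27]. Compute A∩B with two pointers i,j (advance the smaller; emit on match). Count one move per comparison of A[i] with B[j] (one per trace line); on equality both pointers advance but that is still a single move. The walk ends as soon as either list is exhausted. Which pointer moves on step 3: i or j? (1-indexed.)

j

[i=1,j=1] 12>4 → j++
[i=1,j=2] 12>6 → j++
[i=1,j=3] 12>9 → j++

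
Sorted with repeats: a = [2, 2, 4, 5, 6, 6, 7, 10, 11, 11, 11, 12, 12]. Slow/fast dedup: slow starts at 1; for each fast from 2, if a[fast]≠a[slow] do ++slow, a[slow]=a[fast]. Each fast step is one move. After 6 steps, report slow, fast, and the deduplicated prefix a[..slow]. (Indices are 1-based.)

(s=1,f=2) a[fast]=2=a[slow] dup → fast++
(s=1,f=3) a[fast]=4≠a[slow]=2 write a[2]=4 → slow++,fast++
(s=2,f=4) a[fast]=5≠a[slow]=4 write a[3]=5 → slow++,fast++
(s=3,f=5) a[fast]=6≠a[slow]=5 write a[4]=6 → slow++,fast++
(s=4,f=6) a[fast]=6=a[slow] dup → fast++
(s=4,f=7) a[fast]=7≠a[slow]=6 write a[5]=7 → slow++,fast++

slow=5, fast=8, prefix=[2, 4, 5, 6, 7]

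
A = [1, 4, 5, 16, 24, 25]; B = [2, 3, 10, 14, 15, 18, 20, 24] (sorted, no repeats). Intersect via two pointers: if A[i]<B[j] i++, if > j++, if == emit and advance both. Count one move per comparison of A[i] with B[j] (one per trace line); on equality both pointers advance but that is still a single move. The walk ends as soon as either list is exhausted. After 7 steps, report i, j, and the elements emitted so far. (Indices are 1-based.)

i=4, j=5, emitted=[]

i=1 j=1: 1<2, i++
i=2 j=1: 4>2, j++
i=2 j=2: 4>3, j++
i=2 j=3: 4<10, i++
i=3 j=3: 5<10, i++
i=4 j=3: 16>10, j++
i=4 j=4: 16>14, j++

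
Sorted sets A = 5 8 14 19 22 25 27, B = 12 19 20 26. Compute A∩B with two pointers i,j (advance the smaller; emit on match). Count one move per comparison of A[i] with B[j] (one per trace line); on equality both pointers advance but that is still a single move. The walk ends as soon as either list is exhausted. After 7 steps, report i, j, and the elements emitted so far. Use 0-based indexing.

i=5, j=3, emitted=[19]

[i=0,j=0] 5<12 → i++
[i=1,j=0] 8<12 → i++
[i=2,j=0] 14>12 → j++
[i=2,j=1] 14<19 → i++
[i=3,j=1] 19==19 emit → i++,j++
[i=4,j=2] 22>20 → j++
[i=4,j=3] 22<26 → i++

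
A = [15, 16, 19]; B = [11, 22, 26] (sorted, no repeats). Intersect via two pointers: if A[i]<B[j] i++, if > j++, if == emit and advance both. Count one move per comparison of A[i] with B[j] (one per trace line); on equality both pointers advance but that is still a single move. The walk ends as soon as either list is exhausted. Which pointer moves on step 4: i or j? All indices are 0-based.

i

[i=0,j=0] 15>11 → j++
[i=0,j=1] 15<22 → i++
[i=1,j=1] 16<22 → i++
[i=2,j=1] 19<22 → i++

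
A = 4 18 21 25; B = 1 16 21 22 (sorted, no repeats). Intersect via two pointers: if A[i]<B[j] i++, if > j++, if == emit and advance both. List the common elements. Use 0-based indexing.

i=0 j=0: 4>1, j++
i=0 j=1: 4<16, i++
i=1 j=1: 18>16, j++
i=1 j=2: 18<21, i++
i=2 j=2: 21==21 emit, i++,j++
i=3 j=3: 25>22, j++

intersection = [21]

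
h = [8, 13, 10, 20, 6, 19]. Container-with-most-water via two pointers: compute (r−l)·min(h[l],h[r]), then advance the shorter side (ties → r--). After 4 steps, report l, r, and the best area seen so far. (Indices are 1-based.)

[1,6] min(8,19)*5=40 best=40 * → l++
[2,6] min(13,19)*4=52 best=52 * → l++
[3,6] min(10,19)*3=30 best=52 → l++
[4,6] min(20,19)*2=38 best=52 → r--

l=4, r=5, best area=52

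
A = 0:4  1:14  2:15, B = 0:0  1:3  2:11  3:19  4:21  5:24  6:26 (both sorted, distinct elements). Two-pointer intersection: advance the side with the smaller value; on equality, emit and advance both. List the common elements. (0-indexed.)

intersection = []

i=0 j=0: 4>0, j++
i=0 j=1: 4>3, j++
i=0 j=2: 4<11, i++
i=1 j=2: 14>11, j++
i=1 j=3: 14<19, i++
i=2 j=3: 15<19, i++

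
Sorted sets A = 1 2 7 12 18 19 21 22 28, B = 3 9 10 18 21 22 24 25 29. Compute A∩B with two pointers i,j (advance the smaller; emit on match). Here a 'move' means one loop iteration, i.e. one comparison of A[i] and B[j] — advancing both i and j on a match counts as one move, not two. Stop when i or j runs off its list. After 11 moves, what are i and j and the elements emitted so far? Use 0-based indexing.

i=8, j=6, emitted=[18, 21, 22]

[i=0,j=0] 1<3 → i++
[i=1,j=0] 2<3 → i++
[i=2,j=0] 7>3 → j++
[i=2,j=1] 7<9 → i++
[i=3,j=1] 12>9 → j++
[i=3,j=2] 12>10 → j++
[i=3,j=3] 12<18 → i++
[i=4,j=3] 18==18 emit → i++,j++
[i=5,j=4] 19<21 → i++
[i=6,j=4] 21==21 emit → i++,j++
[i=7,j=5] 22==22 emit → i++,j++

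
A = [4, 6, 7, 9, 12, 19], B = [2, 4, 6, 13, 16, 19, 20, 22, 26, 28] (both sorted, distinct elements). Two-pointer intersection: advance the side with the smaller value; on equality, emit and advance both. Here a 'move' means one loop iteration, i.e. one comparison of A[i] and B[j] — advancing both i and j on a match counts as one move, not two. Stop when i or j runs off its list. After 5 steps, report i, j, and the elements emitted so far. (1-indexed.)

i=1 j=1: 4>2, j++
i=1 j=2: 4==4 emit, i++,j++
i=2 j=3: 6==6 emit, i++,j++
i=3 j=4: 7<13, i++
i=4 j=4: 9<13, i++

i=5, j=4, emitted=[4, 6]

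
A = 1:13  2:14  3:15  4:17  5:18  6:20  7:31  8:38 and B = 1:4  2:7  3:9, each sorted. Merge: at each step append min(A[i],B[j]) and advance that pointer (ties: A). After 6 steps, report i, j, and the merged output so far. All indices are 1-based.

i=1 j=1: A[i]=13>B[j]=4 take 4, j++
i=1 j=2: A[i]=13>B[j]=7 take 7, j++
i=1 j=3: A[i]=13>B[j]=9 take 9, j++
i=1 j=4: B done, take A[i]=13, i++
i=2 j=4: B done, take A[i]=14, i++
i=3 j=4: B done, take A[i]=15, i++

i=4, j=4, merged so far=[4, 7, 9, 13, 14, 15]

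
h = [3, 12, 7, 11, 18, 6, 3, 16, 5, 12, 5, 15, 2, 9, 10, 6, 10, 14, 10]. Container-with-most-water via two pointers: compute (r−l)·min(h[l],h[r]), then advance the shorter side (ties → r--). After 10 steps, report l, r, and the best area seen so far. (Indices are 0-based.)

[0,18] min(3,10)*18=54 best=54 * → l++
[1,18] min(12,10)*17=170 best=170 * → r--
[1,17] min(12,14)*16=192 best=192 * → l++
[2,17] min(7,14)*15=105 best=192 → l++
[3,17] min(11,14)*14=154 best=192 → l++
[4,17] min(18,14)*13=182 best=192 → r--
[4,16] min(18,10)*12=120 best=192 → r--
[4,15] min(18,6)*11=66 best=192 → r--
[4,14] min(18,10)*10=100 best=192 → r--
[4,13] min(18,9)*9=81 best=192 → r--

l=4, r=12, best area=192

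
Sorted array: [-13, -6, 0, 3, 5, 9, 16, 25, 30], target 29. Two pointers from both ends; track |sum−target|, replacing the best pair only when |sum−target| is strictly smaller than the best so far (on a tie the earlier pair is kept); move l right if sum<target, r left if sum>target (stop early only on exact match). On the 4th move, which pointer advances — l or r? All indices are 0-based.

l=0 r=8: -13+30=17 d=12 *, l++
l=1 r=8: -6+30=24 d=5 *, l++
l=2 r=8: 0+30=30 d=1 *, r--
l=2 r=7: 0+25=25 d=4, l++

l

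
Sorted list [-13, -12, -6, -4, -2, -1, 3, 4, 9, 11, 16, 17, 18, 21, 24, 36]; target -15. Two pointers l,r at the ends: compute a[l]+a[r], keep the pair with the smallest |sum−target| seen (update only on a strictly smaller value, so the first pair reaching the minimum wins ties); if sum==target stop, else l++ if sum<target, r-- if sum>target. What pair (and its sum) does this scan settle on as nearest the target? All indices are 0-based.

pair (-13, -2) with sum -15 (|Δ|=0)

l=0 r=15: -13+36=23 d=38 *, r--
l=0 r=14: -13+24=11 d=26 *, r--
l=0 r=13: -13+21=8 d=23 *, r--
l=0 r=12: -13+18=5 d=20 *, r--
l=0 r=11: -13+17=4 d=19 *, r--
l=0 r=10: -13+16=3 d=18 *, r--
l=0 r=9: -13+11=-2 d=13 *, r--
l=0 r=8: -13+9=-4 d=11 *, r--
l=0 r=7: -13+4=-9 d=6 *, r--
l=0 r=6: -13+3=-10 d=5 *, r--
l=0 r=5: -13+-1=-14 d=1 *, r--
l=0 r=4: -13+-2=-15 d=0 *, stop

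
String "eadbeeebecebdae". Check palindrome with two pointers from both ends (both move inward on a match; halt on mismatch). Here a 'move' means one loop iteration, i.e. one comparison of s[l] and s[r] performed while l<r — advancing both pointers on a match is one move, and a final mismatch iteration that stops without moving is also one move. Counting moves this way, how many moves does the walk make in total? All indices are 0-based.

6 moves

l=0 r=14: 'e'=='e', l++,r--
l=1 r=13: 'a'=='a', l++,r--
l=2 r=12: 'd'=='d', l++,r--
l=3 r=11: 'b'=='b', l++,r--
l=4 r=10: 'e'=='e', l++,r--
l=5 r=9: 'e'!='c', stop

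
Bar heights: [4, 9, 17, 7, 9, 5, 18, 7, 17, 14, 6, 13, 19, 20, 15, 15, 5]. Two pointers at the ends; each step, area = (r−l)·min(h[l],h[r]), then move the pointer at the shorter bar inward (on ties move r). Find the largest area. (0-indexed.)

l=0 r=16: min(4,5)*16=64 best=64 *, l++
l=1 r=16: min(9,5)*15=75 best=75 *, r--
l=1 r=15: min(9,15)*14=126 best=126 *, l++
l=2 r=15: min(17,15)*13=195 best=195 *, r--
l=2 r=14: min(17,15)*12=180 best=195, r--
l=2 r=13: min(17,20)*11=187 best=195, l++
l=3 r=13: min(7,20)*10=70 best=195, l++
l=4 r=13: min(9,20)*9=81 best=195, l++
l=5 r=13: min(5,20)*8=40 best=195, l++
l=6 r=13: min(18,20)*7=126 best=195, l++
l=7 r=13: min(7,20)*6=42 best=195, l++
l=8 r=13: min(17,20)*5=85 best=195, l++
l=9 r=13: min(14,20)*4=56 best=195, l++
l=10 r=13: min(6,20)*3=18 best=195, l++
l=11 r=13: min(13,20)*2=26 best=195, l++
l=12 r=13: min(19,20)*1=19 best=195, l++

max area = 195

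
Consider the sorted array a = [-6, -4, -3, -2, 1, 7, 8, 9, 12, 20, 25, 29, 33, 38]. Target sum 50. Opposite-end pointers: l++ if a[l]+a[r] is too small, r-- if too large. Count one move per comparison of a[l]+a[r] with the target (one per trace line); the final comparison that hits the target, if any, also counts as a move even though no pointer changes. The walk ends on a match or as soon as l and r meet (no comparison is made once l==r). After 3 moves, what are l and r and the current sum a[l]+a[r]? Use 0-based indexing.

l=3, r=13, sum=36

[0,13] -6+38=32 <50 → l++
[1,13] -4+38=34 <50 → l++
[2,13] -3+38=35 <50 → l++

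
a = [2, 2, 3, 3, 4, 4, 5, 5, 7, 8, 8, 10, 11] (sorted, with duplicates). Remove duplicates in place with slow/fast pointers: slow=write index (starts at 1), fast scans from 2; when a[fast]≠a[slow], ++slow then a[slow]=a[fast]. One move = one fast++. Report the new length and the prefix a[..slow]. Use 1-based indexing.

length 8; prefix = [2, 3, 4, 5, 7, 8, 10, 11]

slow=1 fast=2: a[fast]=2=a[slow] dup, fast++
slow=1 fast=3: a[fast]=3≠a[slow]=2 write a[2]=3, slow++,fast++
slow=2 fast=4: a[fast]=3=a[slow] dup, fast++
slow=2 fast=5: a[fast]=4≠a[slow]=3 write a[3]=4, slow++,fast++
slow=3 fast=6: a[fast]=4=a[slow] dup, fast++
slow=3 fast=7: a[fast]=5≠a[slow]=4 write a[4]=5, slow++,fast++
slow=4 fast=8: a[fast]=5=a[slow] dup, fast++
slow=4 fast=9: a[fast]=7≠a[slow]=5 write a[5]=7, slow++,fast++
slow=5 fast=10: a[fast]=8≠a[slow]=7 write a[6]=8, slow++,fast++
slow=6 fast=11: a[fast]=8=a[slow] dup, fast++
slow=6 fast=12: a[fast]=10≠a[slow]=8 write a[7]=10, slow++,fast++
slow=7 fast=13: a[fast]=11≠a[slow]=10 write a[8]=11, slow++,fast++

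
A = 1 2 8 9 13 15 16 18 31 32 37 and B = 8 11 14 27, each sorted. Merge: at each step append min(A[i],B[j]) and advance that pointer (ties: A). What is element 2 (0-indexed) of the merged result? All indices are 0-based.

i=0 j=0: A[i]=1<=B[j]=8 take 1, i++
i=1 j=0: A[i]=2<=B[j]=8 take 2, i++
i=2 j=0: A[i]=8<=B[j]=8 take 8, i++
i=3 j=0: A[i]=9>B[j]=8 take 8, j++
i=3 j=1: A[i]=9<=B[j]=11 take 9, i++
i=4 j=1: A[i]=13>B[j]=11 take 11, j++
i=4 j=2: A[i]=13<=B[j]=14 take 13, i++
i=5 j=2: A[i]=15>B[j]=14 take 14, j++
i=5 j=3: A[i]=15<=B[j]=27 take 15, i++
i=6 j=3: A[i]=16<=B[j]=27 take 16, i++
i=7 j=3: A[i]=18<=B[j]=27 take 18, i++
i=8 j=3: A[i]=31>B[j]=27 take 27, j++
i=8 j=4: B done, take A[i]=31, i++
i=9 j=4: B done, take A[i]=32, i++
i=10 j=4: B done, take A[i]=37, i++

merged[2] = 8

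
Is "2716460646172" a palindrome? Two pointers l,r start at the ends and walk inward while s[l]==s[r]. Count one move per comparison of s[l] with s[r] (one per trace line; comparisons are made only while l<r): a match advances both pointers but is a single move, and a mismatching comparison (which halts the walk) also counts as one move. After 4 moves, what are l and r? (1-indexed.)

l=5, r=9

l=1 r=13: '2'=='2', l++,r--
l=2 r=12: '7'=='7', l++,r--
l=3 r=11: '1'=='1', l++,r--
l=4 r=10: '6'=='6', l++,r--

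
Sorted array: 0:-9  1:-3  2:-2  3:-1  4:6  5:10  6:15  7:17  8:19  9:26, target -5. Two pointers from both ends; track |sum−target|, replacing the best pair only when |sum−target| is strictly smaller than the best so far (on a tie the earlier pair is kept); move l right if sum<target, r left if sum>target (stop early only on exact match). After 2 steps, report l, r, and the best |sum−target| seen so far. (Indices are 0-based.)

[0,9] -9+26=17 d=22 * → r--
[0,8] -9+19=10 d=15 * → r--

l=0, r=7, best |Δ|=15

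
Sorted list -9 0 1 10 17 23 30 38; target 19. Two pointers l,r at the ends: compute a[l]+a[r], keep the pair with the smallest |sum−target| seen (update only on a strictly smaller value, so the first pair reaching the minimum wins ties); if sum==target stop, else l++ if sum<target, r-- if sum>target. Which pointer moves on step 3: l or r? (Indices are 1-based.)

l

[1,8] -9+38=29 d=10 * → r--
[1,7] -9+30=21 d=2 * → r--
[1,6] -9+23=14 d=5 → l++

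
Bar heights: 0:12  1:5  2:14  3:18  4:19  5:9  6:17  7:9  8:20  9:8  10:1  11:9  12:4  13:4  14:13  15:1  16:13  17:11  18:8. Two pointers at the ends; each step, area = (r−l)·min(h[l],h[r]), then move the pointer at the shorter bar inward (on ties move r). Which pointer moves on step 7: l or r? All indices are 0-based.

[0,18] min(12,8)*18=144 best=144 * → r--
[0,17] min(12,11)*17=187 best=187 * → r--
[0,16] min(12,13)*16=192 best=192 * → l++
[1,16] min(5,13)*15=75 best=192 → l++
[2,16] min(14,13)*14=182 best=192 → r--
[2,15] min(14,1)*13=13 best=192 → r--
[2,14] min(14,13)*12=156 best=192 → r--

r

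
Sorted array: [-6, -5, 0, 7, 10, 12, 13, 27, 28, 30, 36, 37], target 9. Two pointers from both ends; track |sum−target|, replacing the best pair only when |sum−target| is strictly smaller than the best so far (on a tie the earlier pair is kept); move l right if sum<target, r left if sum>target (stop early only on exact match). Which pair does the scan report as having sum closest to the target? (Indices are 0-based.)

pair (-5, 13) with sum 8 (|Δ|=1)

[0,11] -6+37=31 d=22 * → r--
[0,10] -6+36=30 d=21 * → r--
[0,9] -6+30=24 d=15 * → r--
[0,8] -6+28=22 d=13 * → r--
[0,7] -6+27=21 d=12 * → r--
[0,6] -6+13=7 d=2 * → l++
[1,6] -5+13=8 d=1 * → l++
[2,6] 0+13=13 d=4 → r--
[2,5] 0+12=12 d=3 → r--
[2,4] 0+10=10 d=1 → r--
[2,3] 0+7=7 d=2 → l++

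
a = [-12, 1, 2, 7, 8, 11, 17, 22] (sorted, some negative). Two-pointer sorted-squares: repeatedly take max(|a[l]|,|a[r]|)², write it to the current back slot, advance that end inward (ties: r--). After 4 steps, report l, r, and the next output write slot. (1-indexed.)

l=2, r=5, next write slot=4

[1,8] |-12|<=|22| out[8]=484 → r--
[1,7] |-12|<=|17| out[7]=289 → r--
[1,6] |-12|>|11| out[6]=144 → l++
[2,6] |1|<=|11| out[5]=121 → r--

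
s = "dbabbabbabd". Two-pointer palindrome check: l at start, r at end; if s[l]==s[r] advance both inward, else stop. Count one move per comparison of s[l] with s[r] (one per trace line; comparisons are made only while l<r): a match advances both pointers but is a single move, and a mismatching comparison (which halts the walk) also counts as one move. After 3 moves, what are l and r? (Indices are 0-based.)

l=3, r=7

[0,10] 'd'=='d' → l++,r--
[1,9] 'b'=='b' → l++,r--
[2,8] 'a'=='a' → l++,r--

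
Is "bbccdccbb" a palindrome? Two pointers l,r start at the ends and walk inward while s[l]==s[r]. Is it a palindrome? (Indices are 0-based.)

palindrome

l=0 r=8: 'b'=='b', l++,r--
l=1 r=7: 'b'=='b', l++,r--
l=2 r=6: 'c'=='c', l++,r--
l=3 r=5: 'c'=='c', l++,r--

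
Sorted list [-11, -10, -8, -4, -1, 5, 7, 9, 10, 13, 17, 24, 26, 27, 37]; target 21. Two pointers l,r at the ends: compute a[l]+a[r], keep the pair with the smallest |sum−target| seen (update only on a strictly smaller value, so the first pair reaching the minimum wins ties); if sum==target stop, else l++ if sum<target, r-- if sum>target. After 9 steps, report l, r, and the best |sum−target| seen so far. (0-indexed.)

l=0 r=14: -11+37=26 d=5 *, r--
l=0 r=13: -11+27=16 d=5, l++
l=1 r=13: -10+27=17 d=4 *, l++
l=2 r=13: -8+27=19 d=2 *, l++
l=3 r=13: -4+27=23 d=2, r--
l=3 r=12: -4+26=22 d=1 *, r--
l=3 r=11: -4+24=20 d=1, l++
l=4 r=11: -1+24=23 d=2, r--
l=4 r=10: -1+17=16 d=5, l++

l=5, r=10, best |Δ|=1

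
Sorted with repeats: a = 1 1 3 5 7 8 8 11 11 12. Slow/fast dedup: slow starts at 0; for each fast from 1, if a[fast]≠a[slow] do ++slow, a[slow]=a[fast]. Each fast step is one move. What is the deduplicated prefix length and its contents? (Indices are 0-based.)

length 7; prefix = [1, 3, 5, 7, 8, 11, 12]

slow=0 fast=1: a[fast]=1=a[slow] dup, fast++
slow=0 fast=2: a[fast]=3≠a[slow]=1 write a[1]=3, slow++,fast++
slow=1 fast=3: a[fast]=5≠a[slow]=3 write a[2]=5, slow++,fast++
slow=2 fast=4: a[fast]=7≠a[slow]=5 write a[3]=7, slow++,fast++
slow=3 fast=5: a[fast]=8≠a[slow]=7 write a[4]=8, slow++,fast++
slow=4 fast=6: a[fast]=8=a[slow] dup, fast++
slow=4 fast=7: a[fast]=11≠a[slow]=8 write a[5]=11, slow++,fast++
slow=5 fast=8: a[fast]=11=a[slow] dup, fast++
slow=5 fast=9: a[fast]=12≠a[slow]=11 write a[6]=12, slow++,fast++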